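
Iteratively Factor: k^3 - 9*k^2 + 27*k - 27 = (k - 3)*(k^2 - 6*k + 9) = (k - 3)^2*(k - 3)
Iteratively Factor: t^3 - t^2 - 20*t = (t)*(t^2 - t - 20) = t*(t + 4)*(t - 5)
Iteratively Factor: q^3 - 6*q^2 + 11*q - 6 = (q - 2)*(q^2 - 4*q + 3) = (q - 2)*(q - 1)*(q - 3)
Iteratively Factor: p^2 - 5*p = (p)*(p - 5)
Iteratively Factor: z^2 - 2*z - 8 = (z + 2)*(z - 4)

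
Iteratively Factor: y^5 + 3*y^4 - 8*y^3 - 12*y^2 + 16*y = (y)*(y^4 + 3*y^3 - 8*y^2 - 12*y + 16) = y*(y - 1)*(y^3 + 4*y^2 - 4*y - 16) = y*(y - 1)*(y + 4)*(y^2 - 4) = y*(y - 2)*(y - 1)*(y + 4)*(y + 2)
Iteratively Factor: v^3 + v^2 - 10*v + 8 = (v - 2)*(v^2 + 3*v - 4) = (v - 2)*(v - 1)*(v + 4)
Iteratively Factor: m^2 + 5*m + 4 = (m + 1)*(m + 4)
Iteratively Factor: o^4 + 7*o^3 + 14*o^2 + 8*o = (o)*(o^3 + 7*o^2 + 14*o + 8) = o*(o + 1)*(o^2 + 6*o + 8) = o*(o + 1)*(o + 4)*(o + 2)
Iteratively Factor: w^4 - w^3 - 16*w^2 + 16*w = (w - 1)*(w^3 - 16*w) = (w - 1)*(w + 4)*(w^2 - 4*w) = (w - 4)*(w - 1)*(w + 4)*(w)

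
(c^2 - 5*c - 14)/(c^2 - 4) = (c - 7)/(c - 2)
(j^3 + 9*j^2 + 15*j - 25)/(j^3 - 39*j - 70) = (j^2 + 4*j - 5)/(j^2 - 5*j - 14)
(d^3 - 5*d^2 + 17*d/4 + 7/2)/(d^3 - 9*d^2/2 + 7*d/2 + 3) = (d - 7/2)/(d - 3)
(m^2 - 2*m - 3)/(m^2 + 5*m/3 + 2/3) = 3*(m - 3)/(3*m + 2)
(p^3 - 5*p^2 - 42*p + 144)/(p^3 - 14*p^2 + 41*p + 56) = (p^2 + 3*p - 18)/(p^2 - 6*p - 7)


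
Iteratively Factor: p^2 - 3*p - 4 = (p - 4)*(p + 1)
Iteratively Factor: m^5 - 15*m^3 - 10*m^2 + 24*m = (m - 1)*(m^4 + m^3 - 14*m^2 - 24*m) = (m - 1)*(m + 3)*(m^3 - 2*m^2 - 8*m) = (m - 4)*(m - 1)*(m + 3)*(m^2 + 2*m) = (m - 4)*(m - 1)*(m + 2)*(m + 3)*(m)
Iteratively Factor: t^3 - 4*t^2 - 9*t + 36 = (t + 3)*(t^2 - 7*t + 12) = (t - 4)*(t + 3)*(t - 3)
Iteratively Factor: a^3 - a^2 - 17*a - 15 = (a + 1)*(a^2 - 2*a - 15) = (a + 1)*(a + 3)*(a - 5)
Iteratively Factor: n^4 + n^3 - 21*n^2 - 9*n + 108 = (n + 3)*(n^3 - 2*n^2 - 15*n + 36) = (n - 3)*(n + 3)*(n^2 + n - 12) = (n - 3)*(n + 3)*(n + 4)*(n - 3)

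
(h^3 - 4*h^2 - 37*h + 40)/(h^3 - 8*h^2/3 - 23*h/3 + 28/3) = 3*(h^2 - 3*h - 40)/(3*h^2 - 5*h - 28)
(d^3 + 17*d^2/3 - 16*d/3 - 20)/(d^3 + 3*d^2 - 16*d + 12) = (d + 5/3)/(d - 1)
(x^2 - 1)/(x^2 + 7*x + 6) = (x - 1)/(x + 6)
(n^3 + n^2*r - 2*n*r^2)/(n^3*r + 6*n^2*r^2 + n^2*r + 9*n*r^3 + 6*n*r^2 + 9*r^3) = n*(n^2 + n*r - 2*r^2)/(r*(n^3 + 6*n^2*r + n^2 + 9*n*r^2 + 6*n*r + 9*r^2))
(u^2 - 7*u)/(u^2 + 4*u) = (u - 7)/(u + 4)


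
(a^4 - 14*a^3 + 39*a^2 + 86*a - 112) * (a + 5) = a^5 - 9*a^4 - 31*a^3 + 281*a^2 + 318*a - 560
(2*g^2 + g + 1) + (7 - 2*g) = 2*g^2 - g + 8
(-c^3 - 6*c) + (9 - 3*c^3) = -4*c^3 - 6*c + 9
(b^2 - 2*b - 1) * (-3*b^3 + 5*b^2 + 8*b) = -3*b^5 + 11*b^4 + b^3 - 21*b^2 - 8*b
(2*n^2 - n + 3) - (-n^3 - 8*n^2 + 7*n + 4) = n^3 + 10*n^2 - 8*n - 1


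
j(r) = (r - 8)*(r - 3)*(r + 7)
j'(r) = (r - 8)*(r - 3) + (r - 8)*(r + 7) + (r - 3)*(r + 7) = 3*r^2 - 8*r - 53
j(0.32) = 150.66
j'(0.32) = -55.25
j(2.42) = 30.49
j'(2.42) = -54.79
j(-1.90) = 247.40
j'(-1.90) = -26.97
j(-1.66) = 240.38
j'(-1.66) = -31.45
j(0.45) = 143.43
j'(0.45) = -55.99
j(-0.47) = 191.92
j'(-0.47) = -48.58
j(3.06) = -2.98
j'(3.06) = -49.39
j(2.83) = 8.64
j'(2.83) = -51.61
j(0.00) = 168.00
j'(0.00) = -53.00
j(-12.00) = -1500.00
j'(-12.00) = 475.00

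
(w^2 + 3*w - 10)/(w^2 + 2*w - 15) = (w - 2)/(w - 3)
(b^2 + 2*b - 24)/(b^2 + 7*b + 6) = (b - 4)/(b + 1)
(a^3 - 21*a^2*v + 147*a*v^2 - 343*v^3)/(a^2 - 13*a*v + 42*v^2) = (-a^2 + 14*a*v - 49*v^2)/(-a + 6*v)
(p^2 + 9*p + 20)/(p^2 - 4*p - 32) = (p + 5)/(p - 8)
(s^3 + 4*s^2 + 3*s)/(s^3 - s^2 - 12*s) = (s + 1)/(s - 4)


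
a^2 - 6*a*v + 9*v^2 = (a - 3*v)^2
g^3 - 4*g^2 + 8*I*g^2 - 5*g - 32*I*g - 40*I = (g - 5)*(g + 1)*(g + 8*I)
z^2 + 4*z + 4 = (z + 2)^2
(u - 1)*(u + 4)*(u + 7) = u^3 + 10*u^2 + 17*u - 28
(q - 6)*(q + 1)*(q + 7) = q^3 + 2*q^2 - 41*q - 42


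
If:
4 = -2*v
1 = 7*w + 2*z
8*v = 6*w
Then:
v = -2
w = -8/3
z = 59/6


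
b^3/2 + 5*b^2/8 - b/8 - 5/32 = (b/2 + 1/4)*(b - 1/2)*(b + 5/4)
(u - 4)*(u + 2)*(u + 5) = u^3 + 3*u^2 - 18*u - 40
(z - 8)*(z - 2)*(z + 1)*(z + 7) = z^4 - 2*z^3 - 57*z^2 + 58*z + 112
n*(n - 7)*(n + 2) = n^3 - 5*n^2 - 14*n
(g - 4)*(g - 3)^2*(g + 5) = g^4 - 5*g^3 - 17*g^2 + 129*g - 180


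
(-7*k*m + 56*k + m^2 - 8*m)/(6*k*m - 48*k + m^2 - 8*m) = (-7*k + m)/(6*k + m)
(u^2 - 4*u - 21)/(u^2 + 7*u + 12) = (u - 7)/(u + 4)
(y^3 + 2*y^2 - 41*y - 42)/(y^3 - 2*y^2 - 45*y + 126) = (y + 1)/(y - 3)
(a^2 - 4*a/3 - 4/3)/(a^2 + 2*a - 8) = (a + 2/3)/(a + 4)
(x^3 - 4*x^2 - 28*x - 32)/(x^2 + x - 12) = (x^3 - 4*x^2 - 28*x - 32)/(x^2 + x - 12)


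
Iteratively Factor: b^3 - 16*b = (b - 4)*(b^2 + 4*b) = b*(b - 4)*(b + 4)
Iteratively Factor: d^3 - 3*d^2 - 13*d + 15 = (d + 3)*(d^2 - 6*d + 5) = (d - 5)*(d + 3)*(d - 1)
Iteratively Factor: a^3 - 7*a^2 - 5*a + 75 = (a + 3)*(a^2 - 10*a + 25) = (a - 5)*(a + 3)*(a - 5)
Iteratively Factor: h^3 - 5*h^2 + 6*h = (h)*(h^2 - 5*h + 6) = h*(h - 2)*(h - 3)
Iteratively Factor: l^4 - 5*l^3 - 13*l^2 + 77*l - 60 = (l - 5)*(l^3 - 13*l + 12) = (l - 5)*(l - 3)*(l^2 + 3*l - 4) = (l - 5)*(l - 3)*(l + 4)*(l - 1)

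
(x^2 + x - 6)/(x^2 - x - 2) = (x + 3)/(x + 1)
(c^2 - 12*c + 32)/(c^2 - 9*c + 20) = (c - 8)/(c - 5)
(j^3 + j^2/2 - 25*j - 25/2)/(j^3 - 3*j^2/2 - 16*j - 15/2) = (j + 5)/(j + 3)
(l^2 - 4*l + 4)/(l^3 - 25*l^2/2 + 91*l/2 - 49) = 2*(l - 2)/(2*l^2 - 21*l + 49)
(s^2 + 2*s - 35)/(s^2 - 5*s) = (s + 7)/s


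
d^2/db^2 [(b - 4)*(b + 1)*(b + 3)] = 6*b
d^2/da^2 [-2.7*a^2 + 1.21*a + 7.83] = -5.40000000000000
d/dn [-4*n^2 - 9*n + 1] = -8*n - 9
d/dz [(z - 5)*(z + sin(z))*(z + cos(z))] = (5 - z)*(z + sin(z))*(sin(z) - 1) + (z - 5)*(z + cos(z))*(cos(z) + 1) + (z + sin(z))*(z + cos(z))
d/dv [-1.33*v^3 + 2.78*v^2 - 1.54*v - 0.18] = -3.99*v^2 + 5.56*v - 1.54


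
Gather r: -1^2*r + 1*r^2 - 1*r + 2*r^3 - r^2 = 2*r^3 - 2*r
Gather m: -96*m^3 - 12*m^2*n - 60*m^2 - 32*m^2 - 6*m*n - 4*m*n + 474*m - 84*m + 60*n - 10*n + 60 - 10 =-96*m^3 + m^2*(-12*n - 92) + m*(390 - 10*n) + 50*n + 50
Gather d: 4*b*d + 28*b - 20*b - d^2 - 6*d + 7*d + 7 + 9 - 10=8*b - d^2 + d*(4*b + 1) + 6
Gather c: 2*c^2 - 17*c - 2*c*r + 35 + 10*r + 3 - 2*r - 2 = 2*c^2 + c*(-2*r - 17) + 8*r + 36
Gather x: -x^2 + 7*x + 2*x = -x^2 + 9*x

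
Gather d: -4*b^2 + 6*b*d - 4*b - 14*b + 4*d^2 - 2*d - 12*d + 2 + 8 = -4*b^2 - 18*b + 4*d^2 + d*(6*b - 14) + 10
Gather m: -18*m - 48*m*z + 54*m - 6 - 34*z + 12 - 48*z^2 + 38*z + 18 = m*(36 - 48*z) - 48*z^2 + 4*z + 24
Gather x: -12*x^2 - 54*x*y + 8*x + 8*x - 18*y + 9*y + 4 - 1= -12*x^2 + x*(16 - 54*y) - 9*y + 3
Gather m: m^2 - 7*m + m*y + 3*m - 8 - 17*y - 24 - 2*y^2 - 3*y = m^2 + m*(y - 4) - 2*y^2 - 20*y - 32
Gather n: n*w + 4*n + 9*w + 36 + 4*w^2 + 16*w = n*(w + 4) + 4*w^2 + 25*w + 36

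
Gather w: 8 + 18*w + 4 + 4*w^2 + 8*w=4*w^2 + 26*w + 12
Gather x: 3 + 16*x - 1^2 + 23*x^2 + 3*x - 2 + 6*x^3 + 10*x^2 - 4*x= 6*x^3 + 33*x^2 + 15*x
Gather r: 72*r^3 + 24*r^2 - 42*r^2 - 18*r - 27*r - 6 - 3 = 72*r^3 - 18*r^2 - 45*r - 9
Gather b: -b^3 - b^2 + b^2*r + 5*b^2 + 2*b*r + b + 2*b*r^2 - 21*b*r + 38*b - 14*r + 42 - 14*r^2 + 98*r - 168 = -b^3 + b^2*(r + 4) + b*(2*r^2 - 19*r + 39) - 14*r^2 + 84*r - 126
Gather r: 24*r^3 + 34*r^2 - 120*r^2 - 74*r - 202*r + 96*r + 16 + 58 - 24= 24*r^3 - 86*r^2 - 180*r + 50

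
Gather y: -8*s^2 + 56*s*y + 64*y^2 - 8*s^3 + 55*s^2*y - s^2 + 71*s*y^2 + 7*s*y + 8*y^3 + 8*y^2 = -8*s^3 - 9*s^2 + 8*y^3 + y^2*(71*s + 72) + y*(55*s^2 + 63*s)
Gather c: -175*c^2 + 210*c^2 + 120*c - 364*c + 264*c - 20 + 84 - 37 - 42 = 35*c^2 + 20*c - 15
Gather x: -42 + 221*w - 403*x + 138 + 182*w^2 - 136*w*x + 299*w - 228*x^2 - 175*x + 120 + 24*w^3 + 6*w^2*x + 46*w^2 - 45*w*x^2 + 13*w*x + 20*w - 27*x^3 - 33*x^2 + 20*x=24*w^3 + 228*w^2 + 540*w - 27*x^3 + x^2*(-45*w - 261) + x*(6*w^2 - 123*w - 558) + 216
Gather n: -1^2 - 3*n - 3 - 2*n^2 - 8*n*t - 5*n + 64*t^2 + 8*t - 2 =-2*n^2 + n*(-8*t - 8) + 64*t^2 + 8*t - 6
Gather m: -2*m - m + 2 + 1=3 - 3*m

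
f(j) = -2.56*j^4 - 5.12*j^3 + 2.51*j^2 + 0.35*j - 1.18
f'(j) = -10.24*j^3 - 15.36*j^2 + 5.02*j + 0.35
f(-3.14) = -67.88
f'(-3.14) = 150.17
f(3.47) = -554.82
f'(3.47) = -595.03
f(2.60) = -190.28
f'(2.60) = -270.41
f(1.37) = -18.17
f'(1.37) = -47.93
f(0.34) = -1.01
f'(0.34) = -0.12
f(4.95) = -2095.89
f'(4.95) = -1593.14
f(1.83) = -52.22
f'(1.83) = -104.66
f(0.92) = -4.55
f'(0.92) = -16.01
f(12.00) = -61567.06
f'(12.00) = -19845.97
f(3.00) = -323.14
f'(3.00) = -399.31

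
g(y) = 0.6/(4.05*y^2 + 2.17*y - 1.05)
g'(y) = 0.6*(-8.1*y - 2.17)/(4.05*y^2 + 2.17*y - 1.05)^2 = (-4.86*y - 1.302)/(4.05*y^2 + 2.17*y - 1.05)^2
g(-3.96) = 0.01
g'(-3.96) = 0.01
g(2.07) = 0.03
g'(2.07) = -0.03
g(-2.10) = 0.05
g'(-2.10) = 0.06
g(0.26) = -2.83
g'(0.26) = -57.07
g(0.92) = 0.14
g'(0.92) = -0.30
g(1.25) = 0.08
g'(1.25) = -0.12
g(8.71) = 0.00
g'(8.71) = -0.00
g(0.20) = -1.32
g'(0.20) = -11.03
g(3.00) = 0.01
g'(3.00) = -0.01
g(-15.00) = 0.00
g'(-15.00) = 0.00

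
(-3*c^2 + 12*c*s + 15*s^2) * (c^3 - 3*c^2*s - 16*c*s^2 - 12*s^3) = -3*c^5 + 21*c^4*s + 27*c^3*s^2 - 201*c^2*s^3 - 384*c*s^4 - 180*s^5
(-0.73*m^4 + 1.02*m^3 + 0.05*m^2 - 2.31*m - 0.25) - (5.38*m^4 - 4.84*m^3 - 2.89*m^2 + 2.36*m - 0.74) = -6.11*m^4 + 5.86*m^3 + 2.94*m^2 - 4.67*m + 0.49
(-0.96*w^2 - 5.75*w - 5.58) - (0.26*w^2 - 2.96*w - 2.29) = -1.22*w^2 - 2.79*w - 3.29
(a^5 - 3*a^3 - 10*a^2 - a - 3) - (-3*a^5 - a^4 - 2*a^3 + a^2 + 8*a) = 4*a^5 + a^4 - a^3 - 11*a^2 - 9*a - 3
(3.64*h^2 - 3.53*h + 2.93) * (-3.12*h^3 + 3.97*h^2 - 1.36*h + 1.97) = -11.3568*h^5 + 25.4644*h^4 - 28.1061*h^3 + 23.6037*h^2 - 10.9389*h + 5.7721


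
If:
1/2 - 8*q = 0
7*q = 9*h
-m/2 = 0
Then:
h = 7/144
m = 0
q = 1/16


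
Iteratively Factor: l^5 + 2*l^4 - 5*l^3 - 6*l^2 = (l)*(l^4 + 2*l^3 - 5*l^2 - 6*l) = l^2*(l^3 + 2*l^2 - 5*l - 6) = l^2*(l + 3)*(l^2 - l - 2) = l^2*(l + 1)*(l + 3)*(l - 2)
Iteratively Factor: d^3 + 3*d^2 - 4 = (d + 2)*(d^2 + d - 2) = (d - 1)*(d + 2)*(d + 2)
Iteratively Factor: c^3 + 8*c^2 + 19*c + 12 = (c + 4)*(c^2 + 4*c + 3) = (c + 1)*(c + 4)*(c + 3)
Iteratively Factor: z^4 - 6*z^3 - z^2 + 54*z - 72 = (z + 3)*(z^3 - 9*z^2 + 26*z - 24) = (z - 3)*(z + 3)*(z^2 - 6*z + 8) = (z - 4)*(z - 3)*(z + 3)*(z - 2)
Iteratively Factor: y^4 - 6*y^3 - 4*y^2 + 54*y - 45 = (y - 1)*(y^3 - 5*y^2 - 9*y + 45) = (y - 1)*(y + 3)*(y^2 - 8*y + 15) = (y - 3)*(y - 1)*(y + 3)*(y - 5)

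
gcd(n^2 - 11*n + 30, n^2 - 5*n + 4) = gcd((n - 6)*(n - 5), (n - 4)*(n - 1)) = 1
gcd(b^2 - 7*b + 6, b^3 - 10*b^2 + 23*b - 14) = b - 1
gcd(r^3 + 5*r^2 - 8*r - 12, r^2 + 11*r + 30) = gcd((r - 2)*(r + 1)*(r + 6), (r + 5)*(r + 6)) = r + 6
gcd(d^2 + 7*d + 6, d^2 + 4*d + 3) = d + 1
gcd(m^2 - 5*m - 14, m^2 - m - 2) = 1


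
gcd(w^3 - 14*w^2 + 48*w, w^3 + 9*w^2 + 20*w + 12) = 1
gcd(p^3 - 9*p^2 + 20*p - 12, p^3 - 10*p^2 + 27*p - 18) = p^2 - 7*p + 6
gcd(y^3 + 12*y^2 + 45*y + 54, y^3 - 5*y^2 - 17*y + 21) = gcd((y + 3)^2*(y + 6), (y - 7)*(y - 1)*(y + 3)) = y + 3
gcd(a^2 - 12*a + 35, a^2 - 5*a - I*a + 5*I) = a - 5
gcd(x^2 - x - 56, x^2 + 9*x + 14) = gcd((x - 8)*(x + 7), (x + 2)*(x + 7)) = x + 7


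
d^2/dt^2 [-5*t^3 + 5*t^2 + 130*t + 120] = 10 - 30*t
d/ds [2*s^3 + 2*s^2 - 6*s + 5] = 6*s^2 + 4*s - 6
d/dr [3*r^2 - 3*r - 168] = 6*r - 3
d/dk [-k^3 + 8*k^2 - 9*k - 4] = -3*k^2 + 16*k - 9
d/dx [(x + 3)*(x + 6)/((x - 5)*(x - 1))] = (-15*x^2 - 26*x + 153)/(x^4 - 12*x^3 + 46*x^2 - 60*x + 25)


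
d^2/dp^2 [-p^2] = -2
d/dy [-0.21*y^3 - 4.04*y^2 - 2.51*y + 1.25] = -0.63*y^2 - 8.08*y - 2.51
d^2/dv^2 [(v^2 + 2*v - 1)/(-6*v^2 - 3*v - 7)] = 4*(-27*v^3 + 117*v^2 + 153*v - 20)/(216*v^6 + 324*v^5 + 918*v^4 + 783*v^3 + 1071*v^2 + 441*v + 343)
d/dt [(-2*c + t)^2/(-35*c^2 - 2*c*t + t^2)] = 2*(2*c - t)*(35*c^2 + 2*c*t - t^2 + (c - t)*(2*c - t))/(35*c^2 + 2*c*t - t^2)^2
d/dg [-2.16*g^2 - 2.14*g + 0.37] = -4.32*g - 2.14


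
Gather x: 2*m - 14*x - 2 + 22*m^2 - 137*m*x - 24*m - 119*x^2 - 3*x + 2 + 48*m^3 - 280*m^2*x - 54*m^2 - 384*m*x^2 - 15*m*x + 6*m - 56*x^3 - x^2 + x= 48*m^3 - 32*m^2 - 16*m - 56*x^3 + x^2*(-384*m - 120) + x*(-280*m^2 - 152*m - 16)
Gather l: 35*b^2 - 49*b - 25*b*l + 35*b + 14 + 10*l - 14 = 35*b^2 - 14*b + l*(10 - 25*b)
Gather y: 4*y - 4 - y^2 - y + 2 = -y^2 + 3*y - 2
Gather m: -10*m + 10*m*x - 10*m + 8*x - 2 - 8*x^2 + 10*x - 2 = m*(10*x - 20) - 8*x^2 + 18*x - 4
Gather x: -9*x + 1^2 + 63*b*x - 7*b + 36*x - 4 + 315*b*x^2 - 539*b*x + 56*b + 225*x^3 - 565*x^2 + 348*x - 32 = 49*b + 225*x^3 + x^2*(315*b - 565) + x*(375 - 476*b) - 35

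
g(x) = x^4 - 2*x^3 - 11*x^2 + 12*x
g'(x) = 4*x^3 - 6*x^2 - 22*x + 12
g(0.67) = 2.70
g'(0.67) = -4.23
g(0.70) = 2.56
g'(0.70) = -4.97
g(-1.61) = -32.77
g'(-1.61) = 15.17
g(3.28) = -33.81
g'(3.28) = 16.44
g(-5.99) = 1250.66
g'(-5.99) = -931.19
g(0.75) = 2.29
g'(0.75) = -6.19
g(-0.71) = -13.10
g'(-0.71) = 23.16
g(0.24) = 2.22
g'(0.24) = 6.43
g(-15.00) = 54720.00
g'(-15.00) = -14508.00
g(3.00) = -36.00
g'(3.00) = 0.00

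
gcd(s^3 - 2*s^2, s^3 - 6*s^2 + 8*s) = s^2 - 2*s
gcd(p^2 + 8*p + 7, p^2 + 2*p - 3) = 1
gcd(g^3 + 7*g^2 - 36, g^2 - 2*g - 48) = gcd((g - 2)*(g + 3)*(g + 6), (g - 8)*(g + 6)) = g + 6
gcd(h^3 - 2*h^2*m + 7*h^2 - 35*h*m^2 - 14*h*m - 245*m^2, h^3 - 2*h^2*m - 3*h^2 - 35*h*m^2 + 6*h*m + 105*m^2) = h^2 - 2*h*m - 35*m^2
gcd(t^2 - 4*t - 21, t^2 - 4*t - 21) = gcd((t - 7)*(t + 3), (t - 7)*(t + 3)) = t^2 - 4*t - 21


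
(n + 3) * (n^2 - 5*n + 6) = n^3 - 2*n^2 - 9*n + 18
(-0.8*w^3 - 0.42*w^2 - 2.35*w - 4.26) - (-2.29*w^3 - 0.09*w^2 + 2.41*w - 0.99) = 1.49*w^3 - 0.33*w^2 - 4.76*w - 3.27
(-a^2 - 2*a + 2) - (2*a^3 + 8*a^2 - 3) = -2*a^3 - 9*a^2 - 2*a + 5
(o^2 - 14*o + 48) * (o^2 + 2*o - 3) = o^4 - 12*o^3 + 17*o^2 + 138*o - 144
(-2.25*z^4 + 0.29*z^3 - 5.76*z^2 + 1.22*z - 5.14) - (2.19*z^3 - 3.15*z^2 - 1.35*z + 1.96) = -2.25*z^4 - 1.9*z^3 - 2.61*z^2 + 2.57*z - 7.1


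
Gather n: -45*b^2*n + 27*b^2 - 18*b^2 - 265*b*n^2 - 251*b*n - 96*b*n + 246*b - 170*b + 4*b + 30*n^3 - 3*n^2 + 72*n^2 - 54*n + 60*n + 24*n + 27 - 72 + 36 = 9*b^2 + 80*b + 30*n^3 + n^2*(69 - 265*b) + n*(-45*b^2 - 347*b + 30) - 9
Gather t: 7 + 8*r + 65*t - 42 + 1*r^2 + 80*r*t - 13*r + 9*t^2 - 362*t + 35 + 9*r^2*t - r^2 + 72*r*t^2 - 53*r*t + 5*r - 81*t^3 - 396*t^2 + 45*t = -81*t^3 + t^2*(72*r - 387) + t*(9*r^2 + 27*r - 252)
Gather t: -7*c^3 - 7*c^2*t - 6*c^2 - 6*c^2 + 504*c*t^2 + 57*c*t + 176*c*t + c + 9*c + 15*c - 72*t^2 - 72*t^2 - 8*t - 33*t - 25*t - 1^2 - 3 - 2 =-7*c^3 - 12*c^2 + 25*c + t^2*(504*c - 144) + t*(-7*c^2 + 233*c - 66) - 6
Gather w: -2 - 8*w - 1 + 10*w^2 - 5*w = 10*w^2 - 13*w - 3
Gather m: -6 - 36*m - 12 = -36*m - 18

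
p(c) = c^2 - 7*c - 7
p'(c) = 2*c - 7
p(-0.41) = -3.96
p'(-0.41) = -7.82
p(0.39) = -9.58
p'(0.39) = -6.22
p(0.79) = -11.91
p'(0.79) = -5.42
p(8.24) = 3.22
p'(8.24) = 9.48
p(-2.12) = 12.33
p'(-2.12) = -11.24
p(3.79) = -19.17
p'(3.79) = 0.58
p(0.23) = -8.56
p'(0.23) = -6.54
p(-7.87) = 110.03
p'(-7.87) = -22.74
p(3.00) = -19.00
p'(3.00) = -1.00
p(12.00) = 53.00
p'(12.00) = 17.00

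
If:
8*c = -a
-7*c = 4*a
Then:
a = 0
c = 0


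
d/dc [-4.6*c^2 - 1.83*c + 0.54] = -9.2*c - 1.83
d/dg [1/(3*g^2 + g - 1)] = (-6*g - 1)/(3*g^2 + g - 1)^2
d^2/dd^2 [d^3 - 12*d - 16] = 6*d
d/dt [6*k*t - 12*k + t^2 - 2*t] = 6*k + 2*t - 2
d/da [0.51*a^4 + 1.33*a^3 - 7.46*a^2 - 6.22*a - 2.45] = 2.04*a^3 + 3.99*a^2 - 14.92*a - 6.22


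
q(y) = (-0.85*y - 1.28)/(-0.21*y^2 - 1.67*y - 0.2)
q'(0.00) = -49.19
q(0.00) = 6.40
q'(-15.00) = -0.07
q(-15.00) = -0.51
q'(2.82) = -0.11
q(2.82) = 0.56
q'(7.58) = -0.03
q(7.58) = 0.31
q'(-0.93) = -1.18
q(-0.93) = -0.42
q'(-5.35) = -0.57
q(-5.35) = 1.20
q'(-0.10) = -1554.88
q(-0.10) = 34.05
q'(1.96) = -0.20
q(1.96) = 0.69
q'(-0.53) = -4.42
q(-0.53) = -1.32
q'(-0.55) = -4.02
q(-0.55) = -1.24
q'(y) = (-0.85*y - 1.28)*(0.42*y + 1.67)/(-0.21*y^2 - 1.67*y - 0.2)^2 - 0.85/(-0.21*y^2 - 1.67*y - 0.2)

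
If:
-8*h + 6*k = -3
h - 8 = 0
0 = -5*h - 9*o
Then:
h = 8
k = 61/6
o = -40/9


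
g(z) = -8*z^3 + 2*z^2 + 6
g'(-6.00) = -888.00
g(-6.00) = 1806.00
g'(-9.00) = -1980.00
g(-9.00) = 6000.00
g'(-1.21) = -39.98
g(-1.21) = 23.10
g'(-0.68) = -13.82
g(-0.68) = 9.44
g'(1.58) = -53.59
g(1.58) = -20.56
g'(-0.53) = -8.86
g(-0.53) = 7.75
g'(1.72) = -64.12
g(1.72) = -28.79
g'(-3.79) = -359.90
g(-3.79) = 470.25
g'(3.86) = -342.15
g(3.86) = -424.30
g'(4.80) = -533.76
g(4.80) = -832.66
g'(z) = -24*z^2 + 4*z = 4*z*(1 - 6*z)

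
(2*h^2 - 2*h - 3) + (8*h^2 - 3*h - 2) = 10*h^2 - 5*h - 5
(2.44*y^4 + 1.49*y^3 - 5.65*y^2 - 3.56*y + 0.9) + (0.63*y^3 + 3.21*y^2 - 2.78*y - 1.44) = 2.44*y^4 + 2.12*y^3 - 2.44*y^2 - 6.34*y - 0.54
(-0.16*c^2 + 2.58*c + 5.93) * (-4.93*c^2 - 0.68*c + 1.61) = 0.7888*c^4 - 12.6106*c^3 - 31.2469*c^2 + 0.1214*c + 9.5473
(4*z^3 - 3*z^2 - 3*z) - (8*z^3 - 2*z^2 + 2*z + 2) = -4*z^3 - z^2 - 5*z - 2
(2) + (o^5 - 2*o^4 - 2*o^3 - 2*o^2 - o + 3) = o^5 - 2*o^4 - 2*o^3 - 2*o^2 - o + 5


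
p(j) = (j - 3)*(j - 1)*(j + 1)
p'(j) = (j - 3)*(j - 1) + (j - 3)*(j + 1) + (j - 1)*(j + 1) = 3*j^2 - 6*j - 1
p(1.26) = -1.02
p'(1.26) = -3.80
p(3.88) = 12.37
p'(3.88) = 20.88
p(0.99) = 0.04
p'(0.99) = -4.00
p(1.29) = -1.14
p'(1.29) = -3.75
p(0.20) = 2.69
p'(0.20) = -2.08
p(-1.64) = -7.84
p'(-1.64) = 16.91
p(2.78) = -1.48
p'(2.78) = 5.51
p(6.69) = 161.46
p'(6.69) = 93.13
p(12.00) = 1287.00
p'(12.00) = 359.00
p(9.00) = 480.00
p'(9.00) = 188.00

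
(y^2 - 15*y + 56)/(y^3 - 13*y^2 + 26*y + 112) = 1/(y + 2)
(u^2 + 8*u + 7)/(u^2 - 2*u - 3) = (u + 7)/(u - 3)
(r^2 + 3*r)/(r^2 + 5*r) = (r + 3)/(r + 5)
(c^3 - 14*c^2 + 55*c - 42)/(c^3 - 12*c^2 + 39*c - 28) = (c - 6)/(c - 4)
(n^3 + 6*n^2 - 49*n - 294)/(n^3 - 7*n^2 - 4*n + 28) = (n^2 + 13*n + 42)/(n^2 - 4)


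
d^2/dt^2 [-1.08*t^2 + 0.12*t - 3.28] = -2.16000000000000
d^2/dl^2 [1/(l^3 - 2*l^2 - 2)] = 2*(-l^2*(3*l - 4)^2 + (2 - 3*l)*(-l^3 + 2*l^2 + 2))/(-l^3 + 2*l^2 + 2)^3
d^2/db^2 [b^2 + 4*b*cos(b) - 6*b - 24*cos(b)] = -4*b*cos(b) - 8*sin(b) + 24*cos(b) + 2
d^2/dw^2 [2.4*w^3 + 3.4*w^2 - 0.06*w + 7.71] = 14.4*w + 6.8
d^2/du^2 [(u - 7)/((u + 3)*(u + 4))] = 2*(u^3 - 21*u^2 - 183*u - 343)/(u^6 + 21*u^5 + 183*u^4 + 847*u^3 + 2196*u^2 + 3024*u + 1728)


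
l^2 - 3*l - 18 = (l - 6)*(l + 3)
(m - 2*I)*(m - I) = m^2 - 3*I*m - 2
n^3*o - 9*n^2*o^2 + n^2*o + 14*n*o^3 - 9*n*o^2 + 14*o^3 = (n - 7*o)*(n - 2*o)*(n*o + o)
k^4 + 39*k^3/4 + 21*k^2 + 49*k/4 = k*(k + 1)*(k + 7/4)*(k + 7)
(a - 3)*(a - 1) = a^2 - 4*a + 3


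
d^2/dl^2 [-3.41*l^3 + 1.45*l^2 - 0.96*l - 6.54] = 2.9 - 20.46*l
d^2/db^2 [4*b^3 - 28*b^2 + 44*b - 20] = 24*b - 56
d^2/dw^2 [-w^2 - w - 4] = -2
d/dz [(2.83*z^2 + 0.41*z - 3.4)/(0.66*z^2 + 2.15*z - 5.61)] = (5.8139*z^2 - 27.2646*z + 5.0099)/(0.4356*z^4 + 2.838*z^3 - 2.7827*z^2 - 24.123*z + 31.4721)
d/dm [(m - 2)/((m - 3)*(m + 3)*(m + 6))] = 2*(-m^3 + 12*m - 36)/(m^6 + 12*m^5 + 18*m^4 - 216*m^3 - 567*m^2 + 972*m + 2916)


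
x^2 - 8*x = x*(x - 8)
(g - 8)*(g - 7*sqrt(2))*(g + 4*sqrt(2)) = g^3 - 8*g^2 - 3*sqrt(2)*g^2 - 56*g + 24*sqrt(2)*g + 448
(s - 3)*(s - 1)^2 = s^3 - 5*s^2 + 7*s - 3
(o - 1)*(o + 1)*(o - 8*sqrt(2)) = o^3 - 8*sqrt(2)*o^2 - o + 8*sqrt(2)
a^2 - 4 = (a - 2)*(a + 2)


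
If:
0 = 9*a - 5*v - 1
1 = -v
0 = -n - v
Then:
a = -4/9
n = 1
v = -1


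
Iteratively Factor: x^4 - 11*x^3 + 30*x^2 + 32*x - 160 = (x - 4)*(x^3 - 7*x^2 + 2*x + 40) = (x - 5)*(x - 4)*(x^2 - 2*x - 8) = (x - 5)*(x - 4)^2*(x + 2)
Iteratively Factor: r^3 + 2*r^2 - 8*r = (r - 2)*(r^2 + 4*r) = r*(r - 2)*(r + 4)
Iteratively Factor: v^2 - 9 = (v + 3)*(v - 3)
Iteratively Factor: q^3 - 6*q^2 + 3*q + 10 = (q - 2)*(q^2 - 4*q - 5) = (q - 5)*(q - 2)*(q + 1)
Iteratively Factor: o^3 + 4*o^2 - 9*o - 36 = (o - 3)*(o^2 + 7*o + 12) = (o - 3)*(o + 4)*(o + 3)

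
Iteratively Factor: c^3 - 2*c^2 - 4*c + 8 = (c - 2)*(c^2 - 4) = (c - 2)*(c + 2)*(c - 2)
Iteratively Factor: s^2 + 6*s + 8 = (s + 2)*(s + 4)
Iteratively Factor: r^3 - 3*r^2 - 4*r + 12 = (r + 2)*(r^2 - 5*r + 6) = (r - 3)*(r + 2)*(r - 2)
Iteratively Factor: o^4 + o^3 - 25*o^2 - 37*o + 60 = (o + 3)*(o^3 - 2*o^2 - 19*o + 20) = (o + 3)*(o + 4)*(o^2 - 6*o + 5) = (o - 5)*(o + 3)*(o + 4)*(o - 1)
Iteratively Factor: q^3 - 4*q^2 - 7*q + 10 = (q + 2)*(q^2 - 6*q + 5) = (q - 1)*(q + 2)*(q - 5)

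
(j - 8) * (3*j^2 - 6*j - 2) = 3*j^3 - 30*j^2 + 46*j + 16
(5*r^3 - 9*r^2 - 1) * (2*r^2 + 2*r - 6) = 10*r^5 - 8*r^4 - 48*r^3 + 52*r^2 - 2*r + 6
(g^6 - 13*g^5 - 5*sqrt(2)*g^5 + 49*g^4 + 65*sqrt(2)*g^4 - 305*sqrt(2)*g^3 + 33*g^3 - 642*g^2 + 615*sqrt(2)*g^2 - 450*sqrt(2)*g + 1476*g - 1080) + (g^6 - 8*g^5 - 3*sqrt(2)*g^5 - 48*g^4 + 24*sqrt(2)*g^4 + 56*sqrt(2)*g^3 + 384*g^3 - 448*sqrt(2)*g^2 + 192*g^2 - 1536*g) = 2*g^6 - 21*g^5 - 8*sqrt(2)*g^5 + g^4 + 89*sqrt(2)*g^4 - 249*sqrt(2)*g^3 + 417*g^3 - 450*g^2 + 167*sqrt(2)*g^2 - 450*sqrt(2)*g - 60*g - 1080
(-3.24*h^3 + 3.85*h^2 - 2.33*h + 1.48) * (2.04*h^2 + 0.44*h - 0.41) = -6.6096*h^5 + 6.4284*h^4 - 1.7308*h^3 + 0.4155*h^2 + 1.6065*h - 0.6068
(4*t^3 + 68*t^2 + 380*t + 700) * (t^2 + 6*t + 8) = 4*t^5 + 92*t^4 + 820*t^3 + 3524*t^2 + 7240*t + 5600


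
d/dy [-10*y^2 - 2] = -20*y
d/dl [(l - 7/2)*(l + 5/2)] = 2*l - 1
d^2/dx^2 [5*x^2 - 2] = 10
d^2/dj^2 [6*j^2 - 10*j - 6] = 12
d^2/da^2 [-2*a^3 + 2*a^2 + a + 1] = 4 - 12*a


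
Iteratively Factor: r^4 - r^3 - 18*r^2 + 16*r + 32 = (r + 4)*(r^3 - 5*r^2 + 2*r + 8) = (r - 4)*(r + 4)*(r^2 - r - 2) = (r - 4)*(r + 1)*(r + 4)*(r - 2)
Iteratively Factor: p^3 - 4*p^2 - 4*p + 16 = (p - 2)*(p^2 - 2*p - 8) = (p - 2)*(p + 2)*(p - 4)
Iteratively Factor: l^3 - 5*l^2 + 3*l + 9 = (l + 1)*(l^2 - 6*l + 9) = (l - 3)*(l + 1)*(l - 3)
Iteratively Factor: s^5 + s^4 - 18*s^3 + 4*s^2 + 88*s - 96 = (s + 4)*(s^4 - 3*s^3 - 6*s^2 + 28*s - 24) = (s - 2)*(s + 4)*(s^3 - s^2 - 8*s + 12) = (s - 2)^2*(s + 4)*(s^2 + s - 6) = (s - 2)^3*(s + 4)*(s + 3)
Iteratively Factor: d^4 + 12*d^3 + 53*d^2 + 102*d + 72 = (d + 3)*(d^3 + 9*d^2 + 26*d + 24) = (d + 3)^2*(d^2 + 6*d + 8) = (d + 2)*(d + 3)^2*(d + 4)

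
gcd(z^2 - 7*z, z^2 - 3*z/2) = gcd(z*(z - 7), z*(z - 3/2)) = z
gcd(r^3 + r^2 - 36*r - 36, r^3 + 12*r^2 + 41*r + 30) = r^2 + 7*r + 6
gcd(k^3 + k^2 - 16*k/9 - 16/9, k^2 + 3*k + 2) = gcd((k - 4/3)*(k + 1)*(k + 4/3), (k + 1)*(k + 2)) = k + 1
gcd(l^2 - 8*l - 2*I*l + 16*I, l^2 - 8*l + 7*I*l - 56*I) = l - 8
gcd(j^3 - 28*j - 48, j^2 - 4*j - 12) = j^2 - 4*j - 12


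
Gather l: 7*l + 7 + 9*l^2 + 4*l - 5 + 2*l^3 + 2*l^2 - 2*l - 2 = 2*l^3 + 11*l^2 + 9*l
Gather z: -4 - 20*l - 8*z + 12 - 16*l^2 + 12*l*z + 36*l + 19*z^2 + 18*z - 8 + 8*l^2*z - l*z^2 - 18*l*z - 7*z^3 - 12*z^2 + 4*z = -16*l^2 + 16*l - 7*z^3 + z^2*(7 - l) + z*(8*l^2 - 6*l + 14)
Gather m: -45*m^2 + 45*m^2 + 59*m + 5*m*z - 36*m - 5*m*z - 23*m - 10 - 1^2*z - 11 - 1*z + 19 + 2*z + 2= 0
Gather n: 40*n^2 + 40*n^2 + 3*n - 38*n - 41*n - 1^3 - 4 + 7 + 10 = 80*n^2 - 76*n + 12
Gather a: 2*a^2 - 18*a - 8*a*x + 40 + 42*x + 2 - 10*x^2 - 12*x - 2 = 2*a^2 + a*(-8*x - 18) - 10*x^2 + 30*x + 40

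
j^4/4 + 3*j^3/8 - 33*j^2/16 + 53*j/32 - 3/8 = (j/4 + 1)*(j - 3/2)*(j - 1/2)^2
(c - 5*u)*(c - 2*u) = c^2 - 7*c*u + 10*u^2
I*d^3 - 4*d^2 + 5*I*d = d*(d + 5*I)*(I*d + 1)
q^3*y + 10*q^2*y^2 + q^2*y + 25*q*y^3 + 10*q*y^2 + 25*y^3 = (q + 5*y)^2*(q*y + y)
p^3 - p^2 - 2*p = p*(p - 2)*(p + 1)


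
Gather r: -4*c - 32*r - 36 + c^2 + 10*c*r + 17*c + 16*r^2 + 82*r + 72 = c^2 + 13*c + 16*r^2 + r*(10*c + 50) + 36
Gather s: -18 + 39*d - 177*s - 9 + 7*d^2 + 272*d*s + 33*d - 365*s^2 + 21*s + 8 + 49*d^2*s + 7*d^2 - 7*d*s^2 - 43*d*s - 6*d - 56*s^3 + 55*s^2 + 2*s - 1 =14*d^2 + 66*d - 56*s^3 + s^2*(-7*d - 310) + s*(49*d^2 + 229*d - 154) - 20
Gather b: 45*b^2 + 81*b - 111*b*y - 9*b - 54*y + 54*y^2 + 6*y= 45*b^2 + b*(72 - 111*y) + 54*y^2 - 48*y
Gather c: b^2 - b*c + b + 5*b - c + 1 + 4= b^2 + 6*b + c*(-b - 1) + 5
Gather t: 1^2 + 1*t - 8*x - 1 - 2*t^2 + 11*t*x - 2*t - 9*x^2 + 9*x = -2*t^2 + t*(11*x - 1) - 9*x^2 + x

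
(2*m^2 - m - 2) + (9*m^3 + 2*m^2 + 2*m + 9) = 9*m^3 + 4*m^2 + m + 7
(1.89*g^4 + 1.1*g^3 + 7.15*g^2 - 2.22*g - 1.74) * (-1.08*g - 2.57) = -2.0412*g^5 - 6.0453*g^4 - 10.549*g^3 - 15.9779*g^2 + 7.5846*g + 4.4718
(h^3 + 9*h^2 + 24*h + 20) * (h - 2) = h^4 + 7*h^3 + 6*h^2 - 28*h - 40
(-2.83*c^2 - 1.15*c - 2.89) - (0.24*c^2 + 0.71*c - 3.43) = -3.07*c^2 - 1.86*c + 0.54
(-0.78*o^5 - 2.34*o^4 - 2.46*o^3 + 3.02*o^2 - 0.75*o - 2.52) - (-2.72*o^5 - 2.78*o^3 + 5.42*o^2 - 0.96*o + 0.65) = 1.94*o^5 - 2.34*o^4 + 0.32*o^3 - 2.4*o^2 + 0.21*o - 3.17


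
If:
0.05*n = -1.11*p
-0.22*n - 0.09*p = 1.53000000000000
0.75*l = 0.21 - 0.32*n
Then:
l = 3.30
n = -7.09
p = 0.32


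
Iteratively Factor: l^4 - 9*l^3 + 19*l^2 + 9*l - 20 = (l - 1)*(l^3 - 8*l^2 + 11*l + 20) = (l - 4)*(l - 1)*(l^2 - 4*l - 5) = (l - 5)*(l - 4)*(l - 1)*(l + 1)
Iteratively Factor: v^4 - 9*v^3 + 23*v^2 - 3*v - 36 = (v - 4)*(v^3 - 5*v^2 + 3*v + 9) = (v - 4)*(v - 3)*(v^2 - 2*v - 3) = (v - 4)*(v - 3)*(v + 1)*(v - 3)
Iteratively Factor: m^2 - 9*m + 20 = (m - 4)*(m - 5)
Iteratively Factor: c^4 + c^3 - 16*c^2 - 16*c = (c - 4)*(c^3 + 5*c^2 + 4*c) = (c - 4)*(c + 1)*(c^2 + 4*c) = c*(c - 4)*(c + 1)*(c + 4)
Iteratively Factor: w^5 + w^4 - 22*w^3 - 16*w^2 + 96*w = (w + 4)*(w^4 - 3*w^3 - 10*w^2 + 24*w) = (w - 4)*(w + 4)*(w^3 + w^2 - 6*w) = (w - 4)*(w + 3)*(w + 4)*(w^2 - 2*w) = (w - 4)*(w - 2)*(w + 3)*(w + 4)*(w)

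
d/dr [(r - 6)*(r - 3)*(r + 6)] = 3*r^2 - 6*r - 36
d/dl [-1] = 0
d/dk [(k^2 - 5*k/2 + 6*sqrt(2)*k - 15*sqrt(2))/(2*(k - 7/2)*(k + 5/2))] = (-48*sqrt(2)*k^2 + 12*k^2 - 140*k + 240*sqrt(2)*k - 540*sqrt(2) + 175)/(16*k^4 - 32*k^3 - 264*k^2 + 280*k + 1225)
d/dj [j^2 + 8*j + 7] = 2*j + 8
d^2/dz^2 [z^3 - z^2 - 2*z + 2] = 6*z - 2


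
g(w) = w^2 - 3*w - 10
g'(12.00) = 21.00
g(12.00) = 98.00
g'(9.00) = 15.00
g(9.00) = 44.00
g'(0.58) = -1.84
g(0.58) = -11.40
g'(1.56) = 0.12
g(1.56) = -12.25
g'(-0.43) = -3.86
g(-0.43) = -8.53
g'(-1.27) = -5.54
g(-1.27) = -4.58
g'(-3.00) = -9.00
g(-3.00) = 8.00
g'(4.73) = 6.46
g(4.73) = -1.82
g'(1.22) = -0.56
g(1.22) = -12.17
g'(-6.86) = -16.72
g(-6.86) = 57.64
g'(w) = 2*w - 3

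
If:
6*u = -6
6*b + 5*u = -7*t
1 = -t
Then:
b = 2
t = -1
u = -1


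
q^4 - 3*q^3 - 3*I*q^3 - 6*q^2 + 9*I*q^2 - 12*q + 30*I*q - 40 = (q - 5)*(q + 2)*(q - 4*I)*(q + I)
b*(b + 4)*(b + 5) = b^3 + 9*b^2 + 20*b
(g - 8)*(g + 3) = g^2 - 5*g - 24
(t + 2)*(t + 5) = t^2 + 7*t + 10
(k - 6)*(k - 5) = k^2 - 11*k + 30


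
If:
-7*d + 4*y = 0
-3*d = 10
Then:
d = -10/3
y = -35/6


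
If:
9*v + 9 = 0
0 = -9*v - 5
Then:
No Solution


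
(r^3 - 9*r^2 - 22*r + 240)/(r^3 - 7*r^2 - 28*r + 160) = (r - 6)/(r - 4)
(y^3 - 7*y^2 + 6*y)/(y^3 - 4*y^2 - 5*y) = (-y^2 + 7*y - 6)/(-y^2 + 4*y + 5)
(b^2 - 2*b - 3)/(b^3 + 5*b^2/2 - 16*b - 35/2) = 2*(b - 3)/(2*b^2 + 3*b - 35)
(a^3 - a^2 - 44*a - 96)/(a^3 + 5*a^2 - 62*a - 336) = (a^2 + 7*a + 12)/(a^2 + 13*a + 42)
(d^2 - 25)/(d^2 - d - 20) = (d + 5)/(d + 4)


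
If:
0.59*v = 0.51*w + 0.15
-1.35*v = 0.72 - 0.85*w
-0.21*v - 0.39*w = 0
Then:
No Solution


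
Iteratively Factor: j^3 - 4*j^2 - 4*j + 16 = (j - 4)*(j^2 - 4) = (j - 4)*(j - 2)*(j + 2)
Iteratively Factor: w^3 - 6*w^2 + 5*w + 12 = (w - 4)*(w^2 - 2*w - 3) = (w - 4)*(w - 3)*(w + 1)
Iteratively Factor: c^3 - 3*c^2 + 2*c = (c - 1)*(c^2 - 2*c) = c*(c - 1)*(c - 2)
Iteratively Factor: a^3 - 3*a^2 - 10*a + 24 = (a - 2)*(a^2 - a - 12) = (a - 4)*(a - 2)*(a + 3)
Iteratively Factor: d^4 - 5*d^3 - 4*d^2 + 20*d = (d + 2)*(d^3 - 7*d^2 + 10*d) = (d - 2)*(d + 2)*(d^2 - 5*d) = d*(d - 2)*(d + 2)*(d - 5)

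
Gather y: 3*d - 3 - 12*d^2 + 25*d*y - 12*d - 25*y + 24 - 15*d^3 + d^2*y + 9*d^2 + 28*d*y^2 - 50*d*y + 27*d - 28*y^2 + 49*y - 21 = -15*d^3 - 3*d^2 + 18*d + y^2*(28*d - 28) + y*(d^2 - 25*d + 24)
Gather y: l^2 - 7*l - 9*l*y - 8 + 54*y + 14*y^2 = l^2 - 7*l + 14*y^2 + y*(54 - 9*l) - 8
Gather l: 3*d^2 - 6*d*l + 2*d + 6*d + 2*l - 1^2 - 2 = 3*d^2 + 8*d + l*(2 - 6*d) - 3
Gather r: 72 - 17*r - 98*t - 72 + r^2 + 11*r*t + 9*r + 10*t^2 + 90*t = r^2 + r*(11*t - 8) + 10*t^2 - 8*t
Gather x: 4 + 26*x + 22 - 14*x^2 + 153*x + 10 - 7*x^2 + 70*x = -21*x^2 + 249*x + 36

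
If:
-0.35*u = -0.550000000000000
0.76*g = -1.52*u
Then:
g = -3.14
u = 1.57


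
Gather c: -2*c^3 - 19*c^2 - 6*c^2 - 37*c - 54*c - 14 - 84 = -2*c^3 - 25*c^2 - 91*c - 98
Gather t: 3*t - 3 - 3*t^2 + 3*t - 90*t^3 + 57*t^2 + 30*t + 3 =-90*t^3 + 54*t^2 + 36*t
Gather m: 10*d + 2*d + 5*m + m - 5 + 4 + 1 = 12*d + 6*m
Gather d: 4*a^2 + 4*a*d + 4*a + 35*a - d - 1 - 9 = 4*a^2 + 39*a + d*(4*a - 1) - 10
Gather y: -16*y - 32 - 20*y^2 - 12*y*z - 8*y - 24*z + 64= -20*y^2 + y*(-12*z - 24) - 24*z + 32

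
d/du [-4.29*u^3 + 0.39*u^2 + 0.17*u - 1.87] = -12.87*u^2 + 0.78*u + 0.17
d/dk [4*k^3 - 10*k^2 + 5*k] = 12*k^2 - 20*k + 5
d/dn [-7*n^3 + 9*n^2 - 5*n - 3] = -21*n^2 + 18*n - 5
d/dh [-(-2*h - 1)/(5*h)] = -1/(5*h^2)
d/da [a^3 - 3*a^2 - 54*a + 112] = 3*a^2 - 6*a - 54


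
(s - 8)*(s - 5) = s^2 - 13*s + 40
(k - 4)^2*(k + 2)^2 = k^4 - 4*k^3 - 12*k^2 + 32*k + 64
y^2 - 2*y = y*(y - 2)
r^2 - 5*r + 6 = (r - 3)*(r - 2)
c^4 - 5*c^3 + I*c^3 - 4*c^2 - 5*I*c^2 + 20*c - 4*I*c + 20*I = (c - 5)*(c - 2)*(c + 2)*(c + I)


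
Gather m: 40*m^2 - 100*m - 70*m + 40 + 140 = 40*m^2 - 170*m + 180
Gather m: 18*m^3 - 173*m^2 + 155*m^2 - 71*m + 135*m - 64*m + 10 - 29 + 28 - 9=18*m^3 - 18*m^2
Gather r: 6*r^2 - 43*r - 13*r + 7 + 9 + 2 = 6*r^2 - 56*r + 18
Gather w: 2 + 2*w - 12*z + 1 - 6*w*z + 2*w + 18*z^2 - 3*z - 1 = w*(4 - 6*z) + 18*z^2 - 15*z + 2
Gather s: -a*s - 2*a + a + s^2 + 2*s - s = -a + s^2 + s*(1 - a)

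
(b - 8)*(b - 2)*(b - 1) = b^3 - 11*b^2 + 26*b - 16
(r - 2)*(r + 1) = r^2 - r - 2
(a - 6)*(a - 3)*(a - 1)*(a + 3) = a^4 - 7*a^3 - 3*a^2 + 63*a - 54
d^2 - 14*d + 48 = (d - 8)*(d - 6)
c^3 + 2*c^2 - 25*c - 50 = (c - 5)*(c + 2)*(c + 5)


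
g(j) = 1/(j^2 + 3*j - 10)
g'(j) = (-2*j - 3)/(j^2 + 3*j - 10)^2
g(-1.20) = -0.08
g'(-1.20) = -0.00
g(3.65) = 0.07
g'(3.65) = -0.05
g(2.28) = 0.49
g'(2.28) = -1.82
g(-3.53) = -0.12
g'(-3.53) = 0.06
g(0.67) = -0.13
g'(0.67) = -0.08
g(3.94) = 0.06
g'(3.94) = -0.04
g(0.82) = -0.15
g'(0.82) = -0.10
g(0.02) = -0.10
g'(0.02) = -0.03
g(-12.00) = 0.01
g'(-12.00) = 0.00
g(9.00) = 0.01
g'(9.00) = 0.00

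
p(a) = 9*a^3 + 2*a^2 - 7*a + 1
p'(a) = 27*a^2 + 4*a - 7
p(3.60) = 421.62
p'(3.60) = 357.32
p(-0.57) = 3.97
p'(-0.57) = -0.51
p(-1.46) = -12.53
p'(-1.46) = 44.71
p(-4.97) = -1019.68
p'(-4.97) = 640.04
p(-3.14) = -235.93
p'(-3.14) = 246.65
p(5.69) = 1683.90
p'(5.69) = 889.91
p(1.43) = 21.40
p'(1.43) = 53.93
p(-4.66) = -833.70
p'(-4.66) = 560.68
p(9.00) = 6661.00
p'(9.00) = 2216.00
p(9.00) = 6661.00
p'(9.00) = 2216.00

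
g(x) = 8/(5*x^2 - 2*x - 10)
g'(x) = 8*(2 - 10*x)/(5*x^2 - 2*x - 10)^2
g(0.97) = -1.11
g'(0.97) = -1.18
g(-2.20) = 0.43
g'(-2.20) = 0.55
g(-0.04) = -0.81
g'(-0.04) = 0.20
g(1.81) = 2.90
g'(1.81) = -16.90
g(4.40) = 0.10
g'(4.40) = -0.06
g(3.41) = 0.19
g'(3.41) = -0.15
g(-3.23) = 0.16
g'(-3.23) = 0.12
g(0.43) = -0.81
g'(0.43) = -0.19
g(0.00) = -0.80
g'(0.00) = 0.16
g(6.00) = 0.05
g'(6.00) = -0.02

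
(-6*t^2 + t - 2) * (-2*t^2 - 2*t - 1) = 12*t^4 + 10*t^3 + 8*t^2 + 3*t + 2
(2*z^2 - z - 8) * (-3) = -6*z^2 + 3*z + 24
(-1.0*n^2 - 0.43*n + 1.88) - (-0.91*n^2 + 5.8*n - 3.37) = -0.09*n^2 - 6.23*n + 5.25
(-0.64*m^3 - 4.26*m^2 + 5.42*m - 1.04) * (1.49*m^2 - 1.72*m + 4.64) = -0.9536*m^5 - 5.2466*m^4 + 12.4334*m^3 - 30.6384*m^2 + 26.9376*m - 4.8256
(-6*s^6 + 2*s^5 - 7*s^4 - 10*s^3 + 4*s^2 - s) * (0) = 0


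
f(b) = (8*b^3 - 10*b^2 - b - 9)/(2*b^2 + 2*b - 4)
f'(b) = (-4*b - 2)*(8*b^3 - 10*b^2 - b - 9)/(2*b^2 + 2*b - 4)^2 + (24*b^2 - 20*b - 1)/(2*b^2 + 2*b - 4)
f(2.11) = 2.14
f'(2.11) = 4.53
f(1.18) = -9.57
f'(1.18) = 63.90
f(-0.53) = 2.77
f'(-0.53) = -3.71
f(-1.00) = 6.50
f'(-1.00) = -14.00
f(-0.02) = 2.22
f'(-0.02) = 1.20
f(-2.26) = -88.58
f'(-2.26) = -269.48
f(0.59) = 5.38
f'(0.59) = 13.14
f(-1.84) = 99.97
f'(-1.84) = -718.41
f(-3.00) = -39.00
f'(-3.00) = -14.38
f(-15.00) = -70.30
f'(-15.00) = 3.90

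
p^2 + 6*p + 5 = (p + 1)*(p + 5)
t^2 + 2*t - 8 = (t - 2)*(t + 4)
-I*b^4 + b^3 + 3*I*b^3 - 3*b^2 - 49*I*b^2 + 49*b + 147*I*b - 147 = (b - 3)*(b - 7*I)*(b + 7*I)*(-I*b + 1)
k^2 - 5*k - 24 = (k - 8)*(k + 3)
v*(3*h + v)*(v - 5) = 3*h*v^2 - 15*h*v + v^3 - 5*v^2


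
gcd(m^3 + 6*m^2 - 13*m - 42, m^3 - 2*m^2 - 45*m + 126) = m^2 + 4*m - 21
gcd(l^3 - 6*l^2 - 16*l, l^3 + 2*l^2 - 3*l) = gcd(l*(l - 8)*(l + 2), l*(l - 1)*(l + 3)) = l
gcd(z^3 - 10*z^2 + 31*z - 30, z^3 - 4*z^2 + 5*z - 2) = z - 2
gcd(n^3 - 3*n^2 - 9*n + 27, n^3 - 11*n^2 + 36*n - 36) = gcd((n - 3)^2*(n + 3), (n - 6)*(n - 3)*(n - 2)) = n - 3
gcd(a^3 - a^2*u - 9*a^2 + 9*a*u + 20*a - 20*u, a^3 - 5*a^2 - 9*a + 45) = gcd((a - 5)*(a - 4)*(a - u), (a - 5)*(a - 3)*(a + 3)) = a - 5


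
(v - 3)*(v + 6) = v^2 + 3*v - 18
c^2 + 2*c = c*(c + 2)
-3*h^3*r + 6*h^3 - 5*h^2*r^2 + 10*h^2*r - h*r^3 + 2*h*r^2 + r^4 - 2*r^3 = (-3*h + r)*(h + r)^2*(r - 2)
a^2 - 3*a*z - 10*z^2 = (a - 5*z)*(a + 2*z)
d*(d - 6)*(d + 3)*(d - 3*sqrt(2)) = d^4 - 3*sqrt(2)*d^3 - 3*d^3 - 18*d^2 + 9*sqrt(2)*d^2 + 54*sqrt(2)*d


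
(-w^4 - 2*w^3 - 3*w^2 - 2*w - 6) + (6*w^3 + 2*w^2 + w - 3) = -w^4 + 4*w^3 - w^2 - w - 9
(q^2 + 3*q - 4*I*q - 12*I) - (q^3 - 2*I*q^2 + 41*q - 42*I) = -q^3 + q^2 + 2*I*q^2 - 38*q - 4*I*q + 30*I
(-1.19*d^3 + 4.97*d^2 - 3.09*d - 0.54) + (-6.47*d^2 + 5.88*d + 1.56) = -1.19*d^3 - 1.5*d^2 + 2.79*d + 1.02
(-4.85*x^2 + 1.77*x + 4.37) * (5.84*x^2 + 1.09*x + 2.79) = -28.324*x^4 + 5.0503*x^3 + 13.9186*x^2 + 9.7016*x + 12.1923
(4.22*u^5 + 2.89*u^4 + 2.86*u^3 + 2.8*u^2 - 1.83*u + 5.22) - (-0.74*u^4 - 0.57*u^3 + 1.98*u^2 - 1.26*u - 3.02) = 4.22*u^5 + 3.63*u^4 + 3.43*u^3 + 0.82*u^2 - 0.57*u + 8.24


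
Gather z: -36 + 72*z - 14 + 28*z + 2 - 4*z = 96*z - 48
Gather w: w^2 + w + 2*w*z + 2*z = w^2 + w*(2*z + 1) + 2*z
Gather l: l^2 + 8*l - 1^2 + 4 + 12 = l^2 + 8*l + 15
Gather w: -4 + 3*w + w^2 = w^2 + 3*w - 4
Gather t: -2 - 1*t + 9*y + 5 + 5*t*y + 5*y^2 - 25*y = t*(5*y - 1) + 5*y^2 - 16*y + 3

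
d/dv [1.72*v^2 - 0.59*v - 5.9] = 3.44*v - 0.59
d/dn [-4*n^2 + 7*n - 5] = 7 - 8*n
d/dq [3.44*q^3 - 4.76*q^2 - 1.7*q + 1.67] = 10.32*q^2 - 9.52*q - 1.7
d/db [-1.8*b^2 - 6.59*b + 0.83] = -3.6*b - 6.59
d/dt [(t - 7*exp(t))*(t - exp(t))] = -8*t*exp(t) + 2*t + 14*exp(2*t) - 8*exp(t)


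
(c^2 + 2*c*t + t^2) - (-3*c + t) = c^2 + 2*c*t + 3*c + t^2 - t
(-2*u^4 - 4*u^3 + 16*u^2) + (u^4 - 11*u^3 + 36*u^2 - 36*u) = -u^4 - 15*u^3 + 52*u^2 - 36*u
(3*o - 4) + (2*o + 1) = 5*o - 3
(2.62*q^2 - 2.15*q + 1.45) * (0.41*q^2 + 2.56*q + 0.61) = 1.0742*q^4 + 5.8257*q^3 - 3.3113*q^2 + 2.4005*q + 0.8845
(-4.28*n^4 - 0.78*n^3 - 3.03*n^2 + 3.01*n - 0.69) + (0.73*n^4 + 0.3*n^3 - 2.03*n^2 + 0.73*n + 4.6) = -3.55*n^4 - 0.48*n^3 - 5.06*n^2 + 3.74*n + 3.91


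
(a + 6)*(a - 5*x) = a^2 - 5*a*x + 6*a - 30*x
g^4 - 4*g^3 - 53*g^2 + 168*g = g*(g - 8)*(g - 3)*(g + 7)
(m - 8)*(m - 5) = m^2 - 13*m + 40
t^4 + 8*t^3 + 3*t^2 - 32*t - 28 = (t - 2)*(t + 1)*(t + 2)*(t + 7)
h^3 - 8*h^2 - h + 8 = (h - 8)*(h - 1)*(h + 1)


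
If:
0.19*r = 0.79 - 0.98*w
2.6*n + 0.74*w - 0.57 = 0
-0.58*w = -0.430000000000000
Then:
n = 0.01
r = 0.33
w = 0.74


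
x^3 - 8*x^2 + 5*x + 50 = (x - 5)^2*(x + 2)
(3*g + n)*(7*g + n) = 21*g^2 + 10*g*n + n^2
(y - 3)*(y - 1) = y^2 - 4*y + 3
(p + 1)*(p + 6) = p^2 + 7*p + 6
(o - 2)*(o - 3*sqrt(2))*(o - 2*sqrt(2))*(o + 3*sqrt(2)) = o^4 - 2*sqrt(2)*o^3 - 2*o^3 - 18*o^2 + 4*sqrt(2)*o^2 + 36*o + 36*sqrt(2)*o - 72*sqrt(2)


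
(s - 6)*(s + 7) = s^2 + s - 42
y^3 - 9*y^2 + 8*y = y*(y - 8)*(y - 1)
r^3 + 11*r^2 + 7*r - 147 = (r - 3)*(r + 7)^2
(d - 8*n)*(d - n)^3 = d^4 - 11*d^3*n + 27*d^2*n^2 - 25*d*n^3 + 8*n^4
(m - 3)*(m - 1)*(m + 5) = m^3 + m^2 - 17*m + 15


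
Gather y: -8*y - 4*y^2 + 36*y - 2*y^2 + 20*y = -6*y^2 + 48*y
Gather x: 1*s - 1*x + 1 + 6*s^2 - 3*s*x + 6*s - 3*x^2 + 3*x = 6*s^2 + 7*s - 3*x^2 + x*(2 - 3*s) + 1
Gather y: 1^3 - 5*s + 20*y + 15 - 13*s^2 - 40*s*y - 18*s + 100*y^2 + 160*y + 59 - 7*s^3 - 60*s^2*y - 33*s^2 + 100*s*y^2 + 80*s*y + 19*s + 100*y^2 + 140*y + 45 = -7*s^3 - 46*s^2 - 4*s + y^2*(100*s + 200) + y*(-60*s^2 + 40*s + 320) + 120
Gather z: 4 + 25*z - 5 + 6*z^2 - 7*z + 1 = 6*z^2 + 18*z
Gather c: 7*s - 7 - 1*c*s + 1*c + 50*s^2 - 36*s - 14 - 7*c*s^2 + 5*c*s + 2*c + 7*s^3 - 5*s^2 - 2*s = c*(-7*s^2 + 4*s + 3) + 7*s^3 + 45*s^2 - 31*s - 21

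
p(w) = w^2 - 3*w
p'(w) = 2*w - 3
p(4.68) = 7.86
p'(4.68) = 6.36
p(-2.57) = 14.31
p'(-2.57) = -8.14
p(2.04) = -1.96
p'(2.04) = 1.08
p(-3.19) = 19.75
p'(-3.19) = -9.38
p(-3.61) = 23.86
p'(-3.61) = -10.22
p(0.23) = -0.64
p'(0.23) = -2.54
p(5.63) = 14.81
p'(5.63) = 8.26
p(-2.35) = 12.57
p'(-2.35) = -7.70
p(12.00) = 108.00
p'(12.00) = 21.00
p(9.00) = 54.00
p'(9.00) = 15.00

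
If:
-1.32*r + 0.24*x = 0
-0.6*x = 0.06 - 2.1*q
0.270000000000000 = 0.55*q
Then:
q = 0.49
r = 0.29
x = 1.62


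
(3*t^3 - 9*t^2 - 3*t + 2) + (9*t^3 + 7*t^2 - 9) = 12*t^3 - 2*t^2 - 3*t - 7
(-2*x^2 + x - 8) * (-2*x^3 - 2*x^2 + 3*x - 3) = 4*x^5 + 2*x^4 + 8*x^3 + 25*x^2 - 27*x + 24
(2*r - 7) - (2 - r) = 3*r - 9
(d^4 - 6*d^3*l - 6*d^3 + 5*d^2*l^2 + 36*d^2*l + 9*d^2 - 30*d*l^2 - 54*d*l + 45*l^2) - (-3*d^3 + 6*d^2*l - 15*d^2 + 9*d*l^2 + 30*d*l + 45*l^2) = d^4 - 6*d^3*l - 3*d^3 + 5*d^2*l^2 + 30*d^2*l + 24*d^2 - 39*d*l^2 - 84*d*l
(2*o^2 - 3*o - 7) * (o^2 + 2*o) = 2*o^4 + o^3 - 13*o^2 - 14*o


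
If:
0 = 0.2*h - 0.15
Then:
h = 0.75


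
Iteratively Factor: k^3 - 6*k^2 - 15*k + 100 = (k - 5)*(k^2 - k - 20) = (k - 5)*(k + 4)*(k - 5)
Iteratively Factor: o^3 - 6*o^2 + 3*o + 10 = (o - 2)*(o^2 - 4*o - 5) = (o - 5)*(o - 2)*(o + 1)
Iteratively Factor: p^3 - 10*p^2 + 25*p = (p - 5)*(p^2 - 5*p) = p*(p - 5)*(p - 5)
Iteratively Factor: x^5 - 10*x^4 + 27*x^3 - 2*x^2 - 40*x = (x + 1)*(x^4 - 11*x^3 + 38*x^2 - 40*x) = (x - 2)*(x + 1)*(x^3 - 9*x^2 + 20*x) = (x - 4)*(x - 2)*(x + 1)*(x^2 - 5*x) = (x - 5)*(x - 4)*(x - 2)*(x + 1)*(x)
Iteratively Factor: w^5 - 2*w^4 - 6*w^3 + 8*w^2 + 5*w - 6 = (w - 3)*(w^4 + w^3 - 3*w^2 - w + 2) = (w - 3)*(w - 1)*(w^3 + 2*w^2 - w - 2) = (w - 3)*(w - 1)*(w + 1)*(w^2 + w - 2) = (w - 3)*(w - 1)*(w + 1)*(w + 2)*(w - 1)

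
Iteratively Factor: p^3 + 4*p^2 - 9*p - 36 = (p + 3)*(p^2 + p - 12) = (p - 3)*(p + 3)*(p + 4)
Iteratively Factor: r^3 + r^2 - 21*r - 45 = (r + 3)*(r^2 - 2*r - 15) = (r + 3)^2*(r - 5)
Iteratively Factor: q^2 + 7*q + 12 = (q + 3)*(q + 4)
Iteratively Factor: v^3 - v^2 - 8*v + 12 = (v - 2)*(v^2 + v - 6) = (v - 2)*(v + 3)*(v - 2)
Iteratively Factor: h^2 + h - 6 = (h + 3)*(h - 2)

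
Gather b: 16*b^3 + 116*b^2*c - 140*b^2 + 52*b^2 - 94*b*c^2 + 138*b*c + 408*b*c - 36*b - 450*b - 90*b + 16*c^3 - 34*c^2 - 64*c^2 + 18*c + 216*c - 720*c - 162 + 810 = 16*b^3 + b^2*(116*c - 88) + b*(-94*c^2 + 546*c - 576) + 16*c^3 - 98*c^2 - 486*c + 648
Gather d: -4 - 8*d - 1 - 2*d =-10*d - 5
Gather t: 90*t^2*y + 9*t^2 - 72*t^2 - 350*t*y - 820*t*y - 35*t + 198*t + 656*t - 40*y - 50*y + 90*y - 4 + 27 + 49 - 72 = t^2*(90*y - 63) + t*(819 - 1170*y)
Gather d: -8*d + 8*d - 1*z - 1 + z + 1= 0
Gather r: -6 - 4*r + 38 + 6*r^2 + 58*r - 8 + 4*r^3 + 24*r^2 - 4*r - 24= 4*r^3 + 30*r^2 + 50*r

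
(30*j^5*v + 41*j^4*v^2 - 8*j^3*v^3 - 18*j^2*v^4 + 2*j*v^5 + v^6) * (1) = 30*j^5*v + 41*j^4*v^2 - 8*j^3*v^3 - 18*j^2*v^4 + 2*j*v^5 + v^6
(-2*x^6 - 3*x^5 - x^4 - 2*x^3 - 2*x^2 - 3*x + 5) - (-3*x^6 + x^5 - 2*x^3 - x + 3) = x^6 - 4*x^5 - x^4 - 2*x^2 - 2*x + 2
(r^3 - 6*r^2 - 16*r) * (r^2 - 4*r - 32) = r^5 - 10*r^4 - 24*r^3 + 256*r^2 + 512*r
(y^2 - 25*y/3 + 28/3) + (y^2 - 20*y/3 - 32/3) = 2*y^2 - 15*y - 4/3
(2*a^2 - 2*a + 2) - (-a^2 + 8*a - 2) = 3*a^2 - 10*a + 4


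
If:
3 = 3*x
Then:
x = 1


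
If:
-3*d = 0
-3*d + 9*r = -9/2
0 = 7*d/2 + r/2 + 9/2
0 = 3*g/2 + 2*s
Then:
No Solution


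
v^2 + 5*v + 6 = (v + 2)*(v + 3)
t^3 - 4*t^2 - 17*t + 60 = (t - 5)*(t - 3)*(t + 4)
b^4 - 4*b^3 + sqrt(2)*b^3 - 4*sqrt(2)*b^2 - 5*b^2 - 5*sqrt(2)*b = b*(b - 5)*(b + 1)*(b + sqrt(2))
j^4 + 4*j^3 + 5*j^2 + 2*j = j*(j + 1)^2*(j + 2)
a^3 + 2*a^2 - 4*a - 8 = (a - 2)*(a + 2)^2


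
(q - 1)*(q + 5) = q^2 + 4*q - 5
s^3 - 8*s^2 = s^2*(s - 8)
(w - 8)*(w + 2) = w^2 - 6*w - 16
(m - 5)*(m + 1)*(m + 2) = m^3 - 2*m^2 - 13*m - 10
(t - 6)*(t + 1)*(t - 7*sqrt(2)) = t^3 - 7*sqrt(2)*t^2 - 5*t^2 - 6*t + 35*sqrt(2)*t + 42*sqrt(2)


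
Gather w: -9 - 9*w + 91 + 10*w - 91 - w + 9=0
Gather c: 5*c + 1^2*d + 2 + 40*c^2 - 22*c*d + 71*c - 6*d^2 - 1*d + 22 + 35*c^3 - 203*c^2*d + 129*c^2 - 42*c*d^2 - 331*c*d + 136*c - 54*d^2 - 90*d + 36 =35*c^3 + c^2*(169 - 203*d) + c*(-42*d^2 - 353*d + 212) - 60*d^2 - 90*d + 60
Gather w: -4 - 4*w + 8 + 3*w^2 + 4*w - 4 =3*w^2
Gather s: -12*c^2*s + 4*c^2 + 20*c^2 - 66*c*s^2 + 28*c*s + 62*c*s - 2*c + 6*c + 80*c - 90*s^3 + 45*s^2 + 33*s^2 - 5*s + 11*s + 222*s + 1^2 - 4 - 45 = 24*c^2 + 84*c - 90*s^3 + s^2*(78 - 66*c) + s*(-12*c^2 + 90*c + 228) - 48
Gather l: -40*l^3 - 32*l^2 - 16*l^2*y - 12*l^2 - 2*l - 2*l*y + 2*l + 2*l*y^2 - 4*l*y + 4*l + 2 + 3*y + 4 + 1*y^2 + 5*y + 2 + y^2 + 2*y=-40*l^3 + l^2*(-16*y - 44) + l*(2*y^2 - 6*y + 4) + 2*y^2 + 10*y + 8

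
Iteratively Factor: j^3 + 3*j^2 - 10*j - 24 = (j + 4)*(j^2 - j - 6) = (j - 3)*(j + 4)*(j + 2)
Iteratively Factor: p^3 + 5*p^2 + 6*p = (p + 3)*(p^2 + 2*p) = p*(p + 3)*(p + 2)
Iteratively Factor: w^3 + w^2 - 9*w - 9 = (w - 3)*(w^2 + 4*w + 3) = (w - 3)*(w + 1)*(w + 3)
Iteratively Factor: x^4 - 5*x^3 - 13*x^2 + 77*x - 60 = (x - 5)*(x^3 - 13*x + 12) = (x - 5)*(x - 1)*(x^2 + x - 12) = (x - 5)*(x - 1)*(x + 4)*(x - 3)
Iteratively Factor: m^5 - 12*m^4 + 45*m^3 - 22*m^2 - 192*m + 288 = (m - 3)*(m^4 - 9*m^3 + 18*m^2 + 32*m - 96) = (m - 4)*(m - 3)*(m^3 - 5*m^2 - 2*m + 24) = (m - 4)*(m - 3)*(m + 2)*(m^2 - 7*m + 12) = (m - 4)*(m - 3)^2*(m + 2)*(m - 4)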